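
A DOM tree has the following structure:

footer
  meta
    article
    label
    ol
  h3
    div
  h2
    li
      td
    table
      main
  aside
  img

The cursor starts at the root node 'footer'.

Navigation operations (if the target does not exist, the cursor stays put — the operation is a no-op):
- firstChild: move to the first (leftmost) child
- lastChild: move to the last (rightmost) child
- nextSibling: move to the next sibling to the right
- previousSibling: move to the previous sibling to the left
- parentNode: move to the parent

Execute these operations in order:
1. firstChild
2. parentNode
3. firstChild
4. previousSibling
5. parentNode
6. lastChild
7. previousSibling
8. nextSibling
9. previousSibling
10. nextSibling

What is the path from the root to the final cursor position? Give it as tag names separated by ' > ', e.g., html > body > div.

Answer: footer > img

Derivation:
After 1 (firstChild): meta
After 2 (parentNode): footer
After 3 (firstChild): meta
After 4 (previousSibling): meta (no-op, stayed)
After 5 (parentNode): footer
After 6 (lastChild): img
After 7 (previousSibling): aside
After 8 (nextSibling): img
After 9 (previousSibling): aside
After 10 (nextSibling): img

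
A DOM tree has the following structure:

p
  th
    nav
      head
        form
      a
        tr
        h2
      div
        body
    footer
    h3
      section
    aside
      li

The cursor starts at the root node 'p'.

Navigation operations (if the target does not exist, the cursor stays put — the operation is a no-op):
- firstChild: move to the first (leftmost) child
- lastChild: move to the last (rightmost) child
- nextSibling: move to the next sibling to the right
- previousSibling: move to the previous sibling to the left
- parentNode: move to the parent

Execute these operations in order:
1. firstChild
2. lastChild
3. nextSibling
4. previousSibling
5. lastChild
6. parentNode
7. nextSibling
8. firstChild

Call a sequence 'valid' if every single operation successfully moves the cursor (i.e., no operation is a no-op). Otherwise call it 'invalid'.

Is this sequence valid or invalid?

After 1 (firstChild): th
After 2 (lastChild): aside
After 3 (nextSibling): aside (no-op, stayed)
After 4 (previousSibling): h3
After 5 (lastChild): section
After 6 (parentNode): h3
After 7 (nextSibling): aside
After 8 (firstChild): li

Answer: invalid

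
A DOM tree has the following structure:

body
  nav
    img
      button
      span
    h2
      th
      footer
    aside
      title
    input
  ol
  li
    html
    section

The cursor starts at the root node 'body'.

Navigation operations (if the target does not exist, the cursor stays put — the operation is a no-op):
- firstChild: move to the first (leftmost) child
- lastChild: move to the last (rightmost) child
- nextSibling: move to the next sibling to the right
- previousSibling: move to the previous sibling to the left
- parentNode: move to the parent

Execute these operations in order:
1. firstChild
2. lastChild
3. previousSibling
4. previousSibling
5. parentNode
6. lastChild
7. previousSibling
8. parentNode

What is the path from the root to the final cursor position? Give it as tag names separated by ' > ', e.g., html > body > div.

After 1 (firstChild): nav
After 2 (lastChild): input
After 3 (previousSibling): aside
After 4 (previousSibling): h2
After 5 (parentNode): nav
After 6 (lastChild): input
After 7 (previousSibling): aside
After 8 (parentNode): nav

Answer: body > nav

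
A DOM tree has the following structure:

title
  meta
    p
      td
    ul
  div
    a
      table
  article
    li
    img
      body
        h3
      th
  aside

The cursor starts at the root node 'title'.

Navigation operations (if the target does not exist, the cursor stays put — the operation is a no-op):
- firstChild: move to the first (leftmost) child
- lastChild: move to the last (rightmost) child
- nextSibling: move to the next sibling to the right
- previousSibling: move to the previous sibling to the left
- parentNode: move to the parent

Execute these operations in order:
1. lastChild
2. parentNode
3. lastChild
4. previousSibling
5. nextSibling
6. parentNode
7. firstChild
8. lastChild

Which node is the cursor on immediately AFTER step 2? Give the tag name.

Answer: title

Derivation:
After 1 (lastChild): aside
After 2 (parentNode): title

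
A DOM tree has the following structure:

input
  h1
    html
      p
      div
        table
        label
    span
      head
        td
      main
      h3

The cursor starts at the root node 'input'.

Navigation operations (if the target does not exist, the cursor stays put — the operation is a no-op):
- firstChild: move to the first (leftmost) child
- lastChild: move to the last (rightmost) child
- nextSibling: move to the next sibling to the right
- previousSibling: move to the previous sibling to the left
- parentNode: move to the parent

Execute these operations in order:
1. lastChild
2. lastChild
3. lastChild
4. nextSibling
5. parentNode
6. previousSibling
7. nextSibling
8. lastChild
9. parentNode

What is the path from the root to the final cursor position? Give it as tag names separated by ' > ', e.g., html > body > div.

After 1 (lastChild): h1
After 2 (lastChild): span
After 3 (lastChild): h3
After 4 (nextSibling): h3 (no-op, stayed)
After 5 (parentNode): span
After 6 (previousSibling): html
After 7 (nextSibling): span
After 8 (lastChild): h3
After 9 (parentNode): span

Answer: input > h1 > span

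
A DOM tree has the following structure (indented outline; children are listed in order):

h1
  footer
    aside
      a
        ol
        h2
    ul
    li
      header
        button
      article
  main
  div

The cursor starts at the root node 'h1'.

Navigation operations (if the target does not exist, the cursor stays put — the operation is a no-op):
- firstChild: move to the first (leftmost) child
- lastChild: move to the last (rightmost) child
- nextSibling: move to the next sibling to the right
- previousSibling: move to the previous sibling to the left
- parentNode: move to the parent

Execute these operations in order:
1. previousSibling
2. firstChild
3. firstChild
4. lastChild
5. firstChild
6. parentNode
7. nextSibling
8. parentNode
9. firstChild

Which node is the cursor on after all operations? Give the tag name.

Answer: a

Derivation:
After 1 (previousSibling): h1 (no-op, stayed)
After 2 (firstChild): footer
After 3 (firstChild): aside
After 4 (lastChild): a
After 5 (firstChild): ol
After 6 (parentNode): a
After 7 (nextSibling): a (no-op, stayed)
After 8 (parentNode): aside
After 9 (firstChild): a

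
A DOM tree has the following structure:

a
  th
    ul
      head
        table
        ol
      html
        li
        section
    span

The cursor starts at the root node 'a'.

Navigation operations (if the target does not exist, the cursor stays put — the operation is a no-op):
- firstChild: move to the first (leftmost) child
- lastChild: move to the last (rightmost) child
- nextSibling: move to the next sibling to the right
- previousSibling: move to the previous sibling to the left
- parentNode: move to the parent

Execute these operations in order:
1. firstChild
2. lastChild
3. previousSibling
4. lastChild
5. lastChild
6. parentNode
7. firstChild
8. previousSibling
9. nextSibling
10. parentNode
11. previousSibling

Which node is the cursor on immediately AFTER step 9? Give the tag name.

Answer: section

Derivation:
After 1 (firstChild): th
After 2 (lastChild): span
After 3 (previousSibling): ul
After 4 (lastChild): html
After 5 (lastChild): section
After 6 (parentNode): html
After 7 (firstChild): li
After 8 (previousSibling): li (no-op, stayed)
After 9 (nextSibling): section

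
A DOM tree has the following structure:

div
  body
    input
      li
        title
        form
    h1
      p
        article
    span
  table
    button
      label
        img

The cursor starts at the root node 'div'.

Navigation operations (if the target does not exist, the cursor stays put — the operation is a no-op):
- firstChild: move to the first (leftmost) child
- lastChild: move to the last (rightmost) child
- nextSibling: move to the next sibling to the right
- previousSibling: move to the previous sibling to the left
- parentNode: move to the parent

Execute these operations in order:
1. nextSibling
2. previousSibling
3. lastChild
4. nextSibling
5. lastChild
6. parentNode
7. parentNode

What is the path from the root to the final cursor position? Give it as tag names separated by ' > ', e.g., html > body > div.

After 1 (nextSibling): div (no-op, stayed)
After 2 (previousSibling): div (no-op, stayed)
After 3 (lastChild): table
After 4 (nextSibling): table (no-op, stayed)
After 5 (lastChild): button
After 6 (parentNode): table
After 7 (parentNode): div

Answer: div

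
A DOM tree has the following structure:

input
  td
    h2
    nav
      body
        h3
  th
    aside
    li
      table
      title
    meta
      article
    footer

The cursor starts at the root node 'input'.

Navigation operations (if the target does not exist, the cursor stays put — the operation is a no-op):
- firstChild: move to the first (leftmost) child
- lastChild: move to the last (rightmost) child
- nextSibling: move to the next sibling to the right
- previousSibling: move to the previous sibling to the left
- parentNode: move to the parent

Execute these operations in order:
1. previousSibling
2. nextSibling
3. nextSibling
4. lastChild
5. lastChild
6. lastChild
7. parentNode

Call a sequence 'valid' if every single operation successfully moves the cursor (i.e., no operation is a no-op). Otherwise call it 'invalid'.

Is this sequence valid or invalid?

Answer: invalid

Derivation:
After 1 (previousSibling): input (no-op, stayed)
After 2 (nextSibling): input (no-op, stayed)
After 3 (nextSibling): input (no-op, stayed)
After 4 (lastChild): th
After 5 (lastChild): footer
After 6 (lastChild): footer (no-op, stayed)
After 7 (parentNode): th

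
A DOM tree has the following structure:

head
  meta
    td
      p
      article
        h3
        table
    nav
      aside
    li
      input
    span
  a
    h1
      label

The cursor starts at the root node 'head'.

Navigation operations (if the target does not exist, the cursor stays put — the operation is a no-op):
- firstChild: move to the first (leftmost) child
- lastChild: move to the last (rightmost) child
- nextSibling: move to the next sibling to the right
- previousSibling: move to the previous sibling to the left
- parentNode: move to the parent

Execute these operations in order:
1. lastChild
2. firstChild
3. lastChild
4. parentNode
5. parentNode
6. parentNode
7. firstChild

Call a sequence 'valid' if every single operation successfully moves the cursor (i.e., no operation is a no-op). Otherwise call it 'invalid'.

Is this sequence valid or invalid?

Answer: valid

Derivation:
After 1 (lastChild): a
After 2 (firstChild): h1
After 3 (lastChild): label
After 4 (parentNode): h1
After 5 (parentNode): a
After 6 (parentNode): head
After 7 (firstChild): meta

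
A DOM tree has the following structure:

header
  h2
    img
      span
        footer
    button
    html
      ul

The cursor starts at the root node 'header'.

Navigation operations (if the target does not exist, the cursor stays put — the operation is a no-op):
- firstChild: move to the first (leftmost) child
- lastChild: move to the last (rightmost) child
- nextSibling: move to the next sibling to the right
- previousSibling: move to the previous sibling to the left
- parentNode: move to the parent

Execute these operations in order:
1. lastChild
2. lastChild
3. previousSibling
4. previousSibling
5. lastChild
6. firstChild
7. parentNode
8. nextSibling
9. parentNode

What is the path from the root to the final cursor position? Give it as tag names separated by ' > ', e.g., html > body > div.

Answer: header > h2 > img

Derivation:
After 1 (lastChild): h2
After 2 (lastChild): html
After 3 (previousSibling): button
After 4 (previousSibling): img
After 5 (lastChild): span
After 6 (firstChild): footer
After 7 (parentNode): span
After 8 (nextSibling): span (no-op, stayed)
After 9 (parentNode): img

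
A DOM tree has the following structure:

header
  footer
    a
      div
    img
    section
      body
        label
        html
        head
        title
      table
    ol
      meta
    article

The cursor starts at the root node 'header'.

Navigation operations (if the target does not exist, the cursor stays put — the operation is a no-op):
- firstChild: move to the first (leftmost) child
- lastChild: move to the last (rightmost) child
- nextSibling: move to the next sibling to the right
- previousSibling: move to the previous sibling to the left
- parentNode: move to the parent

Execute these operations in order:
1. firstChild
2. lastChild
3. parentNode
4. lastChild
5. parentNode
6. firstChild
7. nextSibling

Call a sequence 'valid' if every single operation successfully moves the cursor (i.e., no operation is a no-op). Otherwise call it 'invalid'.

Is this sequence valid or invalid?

After 1 (firstChild): footer
After 2 (lastChild): article
After 3 (parentNode): footer
After 4 (lastChild): article
After 5 (parentNode): footer
After 6 (firstChild): a
After 7 (nextSibling): img

Answer: valid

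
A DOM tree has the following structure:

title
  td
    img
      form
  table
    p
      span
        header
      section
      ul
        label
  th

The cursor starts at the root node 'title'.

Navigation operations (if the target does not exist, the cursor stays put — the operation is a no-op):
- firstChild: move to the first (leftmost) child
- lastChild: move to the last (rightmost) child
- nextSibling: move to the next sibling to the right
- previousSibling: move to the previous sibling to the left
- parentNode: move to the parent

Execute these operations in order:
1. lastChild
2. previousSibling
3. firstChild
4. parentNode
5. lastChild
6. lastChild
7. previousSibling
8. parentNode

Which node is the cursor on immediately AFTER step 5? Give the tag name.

Answer: p

Derivation:
After 1 (lastChild): th
After 2 (previousSibling): table
After 3 (firstChild): p
After 4 (parentNode): table
After 5 (lastChild): p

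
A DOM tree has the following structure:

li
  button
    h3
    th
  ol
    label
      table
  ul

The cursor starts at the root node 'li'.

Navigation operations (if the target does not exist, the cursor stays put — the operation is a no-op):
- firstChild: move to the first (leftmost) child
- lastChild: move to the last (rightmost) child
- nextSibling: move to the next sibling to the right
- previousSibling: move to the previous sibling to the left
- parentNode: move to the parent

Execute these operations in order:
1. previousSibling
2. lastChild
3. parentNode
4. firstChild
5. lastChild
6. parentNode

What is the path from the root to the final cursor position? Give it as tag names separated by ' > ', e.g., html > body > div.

Answer: li > button

Derivation:
After 1 (previousSibling): li (no-op, stayed)
After 2 (lastChild): ul
After 3 (parentNode): li
After 4 (firstChild): button
After 5 (lastChild): th
After 6 (parentNode): button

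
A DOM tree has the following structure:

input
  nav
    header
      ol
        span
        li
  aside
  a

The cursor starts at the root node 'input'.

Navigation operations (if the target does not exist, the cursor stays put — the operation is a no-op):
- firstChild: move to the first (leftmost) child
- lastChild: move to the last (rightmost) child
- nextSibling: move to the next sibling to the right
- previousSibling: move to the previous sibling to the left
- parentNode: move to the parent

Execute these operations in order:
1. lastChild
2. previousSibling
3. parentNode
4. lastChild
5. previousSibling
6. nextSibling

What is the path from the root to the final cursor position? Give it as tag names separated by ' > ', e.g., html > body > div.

After 1 (lastChild): a
After 2 (previousSibling): aside
After 3 (parentNode): input
After 4 (lastChild): a
After 5 (previousSibling): aside
After 6 (nextSibling): a

Answer: input > a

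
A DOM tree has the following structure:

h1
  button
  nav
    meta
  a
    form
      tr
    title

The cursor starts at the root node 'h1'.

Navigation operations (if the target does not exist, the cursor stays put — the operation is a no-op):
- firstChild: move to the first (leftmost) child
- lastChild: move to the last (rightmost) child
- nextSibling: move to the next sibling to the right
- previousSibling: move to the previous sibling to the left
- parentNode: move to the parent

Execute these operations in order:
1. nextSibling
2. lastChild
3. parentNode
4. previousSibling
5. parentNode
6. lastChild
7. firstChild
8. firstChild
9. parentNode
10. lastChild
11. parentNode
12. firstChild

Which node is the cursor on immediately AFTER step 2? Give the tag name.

Answer: a

Derivation:
After 1 (nextSibling): h1 (no-op, stayed)
After 2 (lastChild): a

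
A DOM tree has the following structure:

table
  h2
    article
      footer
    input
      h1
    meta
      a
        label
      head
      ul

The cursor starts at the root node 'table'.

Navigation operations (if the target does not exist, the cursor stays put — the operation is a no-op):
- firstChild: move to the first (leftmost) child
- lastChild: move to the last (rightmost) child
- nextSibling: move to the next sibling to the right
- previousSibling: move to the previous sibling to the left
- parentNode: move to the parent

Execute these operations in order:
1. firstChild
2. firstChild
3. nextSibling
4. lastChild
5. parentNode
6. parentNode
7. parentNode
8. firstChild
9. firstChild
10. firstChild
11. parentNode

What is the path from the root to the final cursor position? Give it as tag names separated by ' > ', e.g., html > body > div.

After 1 (firstChild): h2
After 2 (firstChild): article
After 3 (nextSibling): input
After 4 (lastChild): h1
After 5 (parentNode): input
After 6 (parentNode): h2
After 7 (parentNode): table
After 8 (firstChild): h2
After 9 (firstChild): article
After 10 (firstChild): footer
After 11 (parentNode): article

Answer: table > h2 > article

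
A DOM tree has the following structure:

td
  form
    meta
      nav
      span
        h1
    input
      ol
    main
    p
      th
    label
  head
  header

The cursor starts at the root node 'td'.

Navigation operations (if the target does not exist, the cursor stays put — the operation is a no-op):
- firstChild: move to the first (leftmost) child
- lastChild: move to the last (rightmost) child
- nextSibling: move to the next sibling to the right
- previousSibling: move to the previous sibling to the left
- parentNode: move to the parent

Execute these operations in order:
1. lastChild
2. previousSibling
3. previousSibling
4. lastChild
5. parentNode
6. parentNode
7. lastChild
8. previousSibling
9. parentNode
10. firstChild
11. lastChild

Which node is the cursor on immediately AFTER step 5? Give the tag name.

Answer: form

Derivation:
After 1 (lastChild): header
After 2 (previousSibling): head
After 3 (previousSibling): form
After 4 (lastChild): label
After 5 (parentNode): form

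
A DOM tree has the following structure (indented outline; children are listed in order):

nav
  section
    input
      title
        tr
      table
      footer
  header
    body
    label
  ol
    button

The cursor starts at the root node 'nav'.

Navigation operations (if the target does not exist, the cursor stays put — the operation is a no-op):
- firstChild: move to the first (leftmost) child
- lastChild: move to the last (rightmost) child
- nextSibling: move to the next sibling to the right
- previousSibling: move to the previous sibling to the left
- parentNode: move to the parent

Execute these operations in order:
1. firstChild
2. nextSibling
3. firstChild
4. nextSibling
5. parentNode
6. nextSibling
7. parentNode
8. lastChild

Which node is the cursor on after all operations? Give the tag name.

Answer: ol

Derivation:
After 1 (firstChild): section
After 2 (nextSibling): header
After 3 (firstChild): body
After 4 (nextSibling): label
After 5 (parentNode): header
After 6 (nextSibling): ol
After 7 (parentNode): nav
After 8 (lastChild): ol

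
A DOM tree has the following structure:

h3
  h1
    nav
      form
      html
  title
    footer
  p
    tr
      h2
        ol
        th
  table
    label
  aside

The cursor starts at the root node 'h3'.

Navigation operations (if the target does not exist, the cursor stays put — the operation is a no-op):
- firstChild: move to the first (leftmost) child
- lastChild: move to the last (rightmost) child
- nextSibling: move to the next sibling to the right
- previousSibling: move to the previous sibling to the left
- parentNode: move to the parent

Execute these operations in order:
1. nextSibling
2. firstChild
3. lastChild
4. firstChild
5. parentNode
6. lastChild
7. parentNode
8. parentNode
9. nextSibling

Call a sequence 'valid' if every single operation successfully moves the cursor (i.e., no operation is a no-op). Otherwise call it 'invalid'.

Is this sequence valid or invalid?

After 1 (nextSibling): h3 (no-op, stayed)
After 2 (firstChild): h1
After 3 (lastChild): nav
After 4 (firstChild): form
After 5 (parentNode): nav
After 6 (lastChild): html
After 7 (parentNode): nav
After 8 (parentNode): h1
After 9 (nextSibling): title

Answer: invalid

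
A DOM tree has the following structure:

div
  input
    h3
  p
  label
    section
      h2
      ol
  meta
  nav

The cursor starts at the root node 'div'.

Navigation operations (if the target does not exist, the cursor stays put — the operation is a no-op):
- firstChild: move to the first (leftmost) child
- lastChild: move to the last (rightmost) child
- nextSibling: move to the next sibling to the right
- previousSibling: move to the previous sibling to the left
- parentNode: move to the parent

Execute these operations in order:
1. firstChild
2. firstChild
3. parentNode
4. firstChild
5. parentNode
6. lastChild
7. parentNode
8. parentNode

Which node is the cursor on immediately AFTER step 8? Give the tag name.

Answer: div

Derivation:
After 1 (firstChild): input
After 2 (firstChild): h3
After 3 (parentNode): input
After 4 (firstChild): h3
After 5 (parentNode): input
After 6 (lastChild): h3
After 7 (parentNode): input
After 8 (parentNode): div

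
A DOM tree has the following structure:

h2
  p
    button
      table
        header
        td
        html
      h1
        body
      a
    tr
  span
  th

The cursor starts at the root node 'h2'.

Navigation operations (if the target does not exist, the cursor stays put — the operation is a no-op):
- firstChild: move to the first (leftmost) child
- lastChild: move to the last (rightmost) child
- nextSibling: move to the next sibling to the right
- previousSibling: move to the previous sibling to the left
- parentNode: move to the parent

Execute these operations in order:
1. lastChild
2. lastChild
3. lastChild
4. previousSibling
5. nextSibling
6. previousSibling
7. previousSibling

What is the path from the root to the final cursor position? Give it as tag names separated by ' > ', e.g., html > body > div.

Answer: h2 > p

Derivation:
After 1 (lastChild): th
After 2 (lastChild): th (no-op, stayed)
After 3 (lastChild): th (no-op, stayed)
After 4 (previousSibling): span
After 5 (nextSibling): th
After 6 (previousSibling): span
After 7 (previousSibling): p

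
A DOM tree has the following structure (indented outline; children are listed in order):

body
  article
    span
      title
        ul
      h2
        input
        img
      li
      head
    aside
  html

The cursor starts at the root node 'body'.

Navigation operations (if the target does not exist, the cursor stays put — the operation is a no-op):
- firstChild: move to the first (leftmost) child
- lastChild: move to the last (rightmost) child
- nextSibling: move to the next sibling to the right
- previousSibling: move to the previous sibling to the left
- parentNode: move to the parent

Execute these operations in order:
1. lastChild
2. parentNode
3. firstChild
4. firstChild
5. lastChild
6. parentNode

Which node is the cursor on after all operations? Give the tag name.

Answer: span

Derivation:
After 1 (lastChild): html
After 2 (parentNode): body
After 3 (firstChild): article
After 4 (firstChild): span
After 5 (lastChild): head
After 6 (parentNode): span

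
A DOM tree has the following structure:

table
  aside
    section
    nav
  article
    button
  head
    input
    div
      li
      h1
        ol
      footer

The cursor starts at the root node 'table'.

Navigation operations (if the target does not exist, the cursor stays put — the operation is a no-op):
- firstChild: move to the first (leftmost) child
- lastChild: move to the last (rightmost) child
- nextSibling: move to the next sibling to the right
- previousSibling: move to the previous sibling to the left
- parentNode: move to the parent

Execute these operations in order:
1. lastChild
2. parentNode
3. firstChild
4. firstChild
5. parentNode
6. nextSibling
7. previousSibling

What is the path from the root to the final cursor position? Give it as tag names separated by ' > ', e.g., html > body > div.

After 1 (lastChild): head
After 2 (parentNode): table
After 3 (firstChild): aside
After 4 (firstChild): section
After 5 (parentNode): aside
After 6 (nextSibling): article
After 7 (previousSibling): aside

Answer: table > aside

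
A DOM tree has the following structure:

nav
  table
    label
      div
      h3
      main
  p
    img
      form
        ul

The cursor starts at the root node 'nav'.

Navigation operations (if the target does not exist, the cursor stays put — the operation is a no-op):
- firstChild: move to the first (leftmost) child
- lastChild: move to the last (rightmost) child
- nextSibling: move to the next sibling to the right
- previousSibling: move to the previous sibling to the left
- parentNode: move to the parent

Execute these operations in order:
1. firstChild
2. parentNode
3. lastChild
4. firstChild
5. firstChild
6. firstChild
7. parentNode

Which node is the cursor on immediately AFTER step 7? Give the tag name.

After 1 (firstChild): table
After 2 (parentNode): nav
After 3 (lastChild): p
After 4 (firstChild): img
After 5 (firstChild): form
After 6 (firstChild): ul
After 7 (parentNode): form

Answer: form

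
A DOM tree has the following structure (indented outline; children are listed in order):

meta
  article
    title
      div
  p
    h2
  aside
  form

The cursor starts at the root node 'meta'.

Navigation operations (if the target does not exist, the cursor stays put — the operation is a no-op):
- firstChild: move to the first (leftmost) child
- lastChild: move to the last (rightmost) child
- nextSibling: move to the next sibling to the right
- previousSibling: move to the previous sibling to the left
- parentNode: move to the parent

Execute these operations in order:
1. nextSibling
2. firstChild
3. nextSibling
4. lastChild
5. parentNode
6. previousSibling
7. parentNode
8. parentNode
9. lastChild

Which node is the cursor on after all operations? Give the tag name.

After 1 (nextSibling): meta (no-op, stayed)
After 2 (firstChild): article
After 3 (nextSibling): p
After 4 (lastChild): h2
After 5 (parentNode): p
After 6 (previousSibling): article
After 7 (parentNode): meta
After 8 (parentNode): meta (no-op, stayed)
After 9 (lastChild): form

Answer: form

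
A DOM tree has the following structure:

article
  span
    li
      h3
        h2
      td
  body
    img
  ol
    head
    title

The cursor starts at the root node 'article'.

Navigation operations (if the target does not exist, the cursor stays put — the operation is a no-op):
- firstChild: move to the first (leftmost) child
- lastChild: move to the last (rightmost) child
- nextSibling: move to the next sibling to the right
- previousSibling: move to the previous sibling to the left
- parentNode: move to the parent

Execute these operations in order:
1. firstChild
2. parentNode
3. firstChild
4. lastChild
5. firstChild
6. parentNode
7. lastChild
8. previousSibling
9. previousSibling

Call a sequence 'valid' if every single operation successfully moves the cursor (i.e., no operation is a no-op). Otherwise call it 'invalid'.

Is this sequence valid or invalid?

After 1 (firstChild): span
After 2 (parentNode): article
After 3 (firstChild): span
After 4 (lastChild): li
After 5 (firstChild): h3
After 6 (parentNode): li
After 7 (lastChild): td
After 8 (previousSibling): h3
After 9 (previousSibling): h3 (no-op, stayed)

Answer: invalid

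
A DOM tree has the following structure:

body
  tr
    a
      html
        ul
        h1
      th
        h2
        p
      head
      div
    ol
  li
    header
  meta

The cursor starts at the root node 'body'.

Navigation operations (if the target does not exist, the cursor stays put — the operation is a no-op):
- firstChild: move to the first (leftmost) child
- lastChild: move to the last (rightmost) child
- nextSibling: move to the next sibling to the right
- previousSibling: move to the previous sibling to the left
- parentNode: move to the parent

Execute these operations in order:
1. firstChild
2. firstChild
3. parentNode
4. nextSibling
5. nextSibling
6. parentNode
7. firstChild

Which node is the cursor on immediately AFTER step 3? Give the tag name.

Answer: tr

Derivation:
After 1 (firstChild): tr
After 2 (firstChild): a
After 3 (parentNode): tr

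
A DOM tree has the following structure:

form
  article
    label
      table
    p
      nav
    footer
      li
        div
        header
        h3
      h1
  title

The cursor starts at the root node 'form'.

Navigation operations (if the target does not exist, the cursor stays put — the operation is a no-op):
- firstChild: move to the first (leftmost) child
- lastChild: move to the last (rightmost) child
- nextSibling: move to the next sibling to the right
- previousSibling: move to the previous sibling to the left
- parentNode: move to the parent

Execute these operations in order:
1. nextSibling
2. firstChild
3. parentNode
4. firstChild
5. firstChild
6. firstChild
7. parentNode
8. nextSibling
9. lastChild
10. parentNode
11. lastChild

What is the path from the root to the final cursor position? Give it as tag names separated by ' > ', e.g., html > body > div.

After 1 (nextSibling): form (no-op, stayed)
After 2 (firstChild): article
After 3 (parentNode): form
After 4 (firstChild): article
After 5 (firstChild): label
After 6 (firstChild): table
After 7 (parentNode): label
After 8 (nextSibling): p
After 9 (lastChild): nav
After 10 (parentNode): p
After 11 (lastChild): nav

Answer: form > article > p > nav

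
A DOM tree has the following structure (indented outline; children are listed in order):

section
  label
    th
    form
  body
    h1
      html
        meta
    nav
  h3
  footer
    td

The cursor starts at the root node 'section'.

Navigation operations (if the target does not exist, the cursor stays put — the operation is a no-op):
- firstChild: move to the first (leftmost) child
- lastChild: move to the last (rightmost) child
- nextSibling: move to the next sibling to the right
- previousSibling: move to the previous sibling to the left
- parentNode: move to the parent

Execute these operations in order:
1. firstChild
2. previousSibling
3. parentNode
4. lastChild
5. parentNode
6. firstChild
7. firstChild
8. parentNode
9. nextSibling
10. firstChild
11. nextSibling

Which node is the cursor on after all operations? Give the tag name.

Answer: nav

Derivation:
After 1 (firstChild): label
After 2 (previousSibling): label (no-op, stayed)
After 3 (parentNode): section
After 4 (lastChild): footer
After 5 (parentNode): section
After 6 (firstChild): label
After 7 (firstChild): th
After 8 (parentNode): label
After 9 (nextSibling): body
After 10 (firstChild): h1
After 11 (nextSibling): nav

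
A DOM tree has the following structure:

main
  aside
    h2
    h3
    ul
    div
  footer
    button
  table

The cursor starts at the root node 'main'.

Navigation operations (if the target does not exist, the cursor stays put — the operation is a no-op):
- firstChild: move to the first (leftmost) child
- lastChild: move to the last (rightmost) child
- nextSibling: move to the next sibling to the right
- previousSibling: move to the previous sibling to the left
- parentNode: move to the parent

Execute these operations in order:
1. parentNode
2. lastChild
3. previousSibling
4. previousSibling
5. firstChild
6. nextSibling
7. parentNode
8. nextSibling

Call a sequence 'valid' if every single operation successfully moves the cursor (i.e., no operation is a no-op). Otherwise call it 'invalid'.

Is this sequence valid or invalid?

After 1 (parentNode): main (no-op, stayed)
After 2 (lastChild): table
After 3 (previousSibling): footer
After 4 (previousSibling): aside
After 5 (firstChild): h2
After 6 (nextSibling): h3
After 7 (parentNode): aside
After 8 (nextSibling): footer

Answer: invalid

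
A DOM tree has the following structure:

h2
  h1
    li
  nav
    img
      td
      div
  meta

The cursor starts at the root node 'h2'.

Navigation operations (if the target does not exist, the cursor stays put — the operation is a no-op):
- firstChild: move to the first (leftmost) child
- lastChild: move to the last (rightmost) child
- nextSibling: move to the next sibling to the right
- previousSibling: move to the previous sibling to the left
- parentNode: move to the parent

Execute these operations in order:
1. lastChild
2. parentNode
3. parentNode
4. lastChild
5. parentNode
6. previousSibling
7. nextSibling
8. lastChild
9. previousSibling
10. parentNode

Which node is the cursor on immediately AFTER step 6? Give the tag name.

After 1 (lastChild): meta
After 2 (parentNode): h2
After 3 (parentNode): h2 (no-op, stayed)
After 4 (lastChild): meta
After 5 (parentNode): h2
After 6 (previousSibling): h2 (no-op, stayed)

Answer: h2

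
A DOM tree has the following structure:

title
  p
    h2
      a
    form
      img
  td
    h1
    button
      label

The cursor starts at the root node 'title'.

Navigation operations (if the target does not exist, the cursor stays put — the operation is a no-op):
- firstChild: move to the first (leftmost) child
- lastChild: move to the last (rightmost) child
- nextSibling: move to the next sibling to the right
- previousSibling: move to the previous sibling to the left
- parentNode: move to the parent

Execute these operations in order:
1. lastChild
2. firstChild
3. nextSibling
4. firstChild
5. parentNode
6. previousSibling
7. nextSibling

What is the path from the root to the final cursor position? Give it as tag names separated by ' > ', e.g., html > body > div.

Answer: title > td > button

Derivation:
After 1 (lastChild): td
After 2 (firstChild): h1
After 3 (nextSibling): button
After 4 (firstChild): label
After 5 (parentNode): button
After 6 (previousSibling): h1
After 7 (nextSibling): button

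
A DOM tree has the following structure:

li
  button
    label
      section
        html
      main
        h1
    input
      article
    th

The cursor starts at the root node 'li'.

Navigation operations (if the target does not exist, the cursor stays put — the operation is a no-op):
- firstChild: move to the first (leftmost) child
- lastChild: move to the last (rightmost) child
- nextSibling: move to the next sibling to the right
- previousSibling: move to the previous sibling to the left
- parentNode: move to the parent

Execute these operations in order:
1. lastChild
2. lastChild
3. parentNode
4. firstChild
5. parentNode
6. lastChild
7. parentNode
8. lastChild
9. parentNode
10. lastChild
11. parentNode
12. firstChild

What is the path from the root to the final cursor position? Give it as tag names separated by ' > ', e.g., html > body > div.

Answer: li > button > label

Derivation:
After 1 (lastChild): button
After 2 (lastChild): th
After 3 (parentNode): button
After 4 (firstChild): label
After 5 (parentNode): button
After 6 (lastChild): th
After 7 (parentNode): button
After 8 (lastChild): th
After 9 (parentNode): button
After 10 (lastChild): th
After 11 (parentNode): button
After 12 (firstChild): label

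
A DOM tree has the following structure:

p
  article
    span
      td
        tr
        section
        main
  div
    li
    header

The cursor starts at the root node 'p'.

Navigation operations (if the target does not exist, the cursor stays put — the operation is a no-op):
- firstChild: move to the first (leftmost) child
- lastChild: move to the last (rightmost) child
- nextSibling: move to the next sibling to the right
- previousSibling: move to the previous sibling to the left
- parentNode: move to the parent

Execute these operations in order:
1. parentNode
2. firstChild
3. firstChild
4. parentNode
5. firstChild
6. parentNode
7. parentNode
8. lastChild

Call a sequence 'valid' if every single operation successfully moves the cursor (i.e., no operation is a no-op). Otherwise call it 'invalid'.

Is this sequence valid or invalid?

After 1 (parentNode): p (no-op, stayed)
After 2 (firstChild): article
After 3 (firstChild): span
After 4 (parentNode): article
After 5 (firstChild): span
After 6 (parentNode): article
After 7 (parentNode): p
After 8 (lastChild): div

Answer: invalid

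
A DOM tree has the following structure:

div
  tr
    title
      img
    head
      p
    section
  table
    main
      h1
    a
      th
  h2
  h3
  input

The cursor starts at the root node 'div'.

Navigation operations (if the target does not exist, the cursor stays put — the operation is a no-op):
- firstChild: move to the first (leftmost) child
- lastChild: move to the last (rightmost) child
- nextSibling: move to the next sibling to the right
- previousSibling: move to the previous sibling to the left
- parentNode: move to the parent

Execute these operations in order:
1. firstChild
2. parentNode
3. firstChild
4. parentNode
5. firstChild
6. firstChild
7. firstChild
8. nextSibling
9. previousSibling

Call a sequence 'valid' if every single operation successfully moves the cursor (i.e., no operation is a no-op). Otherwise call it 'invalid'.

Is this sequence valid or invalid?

Answer: invalid

Derivation:
After 1 (firstChild): tr
After 2 (parentNode): div
After 3 (firstChild): tr
After 4 (parentNode): div
After 5 (firstChild): tr
After 6 (firstChild): title
After 7 (firstChild): img
After 8 (nextSibling): img (no-op, stayed)
After 9 (previousSibling): img (no-op, stayed)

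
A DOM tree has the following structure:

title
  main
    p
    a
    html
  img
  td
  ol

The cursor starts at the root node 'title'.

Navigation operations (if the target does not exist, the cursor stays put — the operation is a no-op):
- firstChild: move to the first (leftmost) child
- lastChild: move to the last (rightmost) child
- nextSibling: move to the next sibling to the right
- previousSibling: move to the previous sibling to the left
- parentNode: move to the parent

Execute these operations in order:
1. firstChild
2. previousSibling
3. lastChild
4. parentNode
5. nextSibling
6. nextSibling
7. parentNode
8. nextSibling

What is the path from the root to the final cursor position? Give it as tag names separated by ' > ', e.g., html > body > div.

Answer: title

Derivation:
After 1 (firstChild): main
After 2 (previousSibling): main (no-op, stayed)
After 3 (lastChild): html
After 4 (parentNode): main
After 5 (nextSibling): img
After 6 (nextSibling): td
After 7 (parentNode): title
After 8 (nextSibling): title (no-op, stayed)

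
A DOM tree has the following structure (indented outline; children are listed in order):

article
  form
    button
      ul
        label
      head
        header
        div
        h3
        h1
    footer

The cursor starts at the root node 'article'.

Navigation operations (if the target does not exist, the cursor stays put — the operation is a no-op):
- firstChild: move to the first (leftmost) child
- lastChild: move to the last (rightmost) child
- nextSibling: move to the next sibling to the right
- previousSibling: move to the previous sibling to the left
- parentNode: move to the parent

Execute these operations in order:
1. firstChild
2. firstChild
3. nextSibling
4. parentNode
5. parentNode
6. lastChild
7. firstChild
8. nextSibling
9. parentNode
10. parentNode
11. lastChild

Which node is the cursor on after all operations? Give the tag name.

Answer: form

Derivation:
After 1 (firstChild): form
After 2 (firstChild): button
After 3 (nextSibling): footer
After 4 (parentNode): form
After 5 (parentNode): article
After 6 (lastChild): form
After 7 (firstChild): button
After 8 (nextSibling): footer
After 9 (parentNode): form
After 10 (parentNode): article
After 11 (lastChild): form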